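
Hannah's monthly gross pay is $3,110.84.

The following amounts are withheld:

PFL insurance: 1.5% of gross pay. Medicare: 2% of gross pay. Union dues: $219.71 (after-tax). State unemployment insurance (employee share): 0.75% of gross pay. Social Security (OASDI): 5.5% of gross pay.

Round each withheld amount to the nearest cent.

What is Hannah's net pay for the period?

Social Security (OASDI): $3,110.84 × 0.055 = $171.10
Medicare: $3,110.84 × 0.02 = $62.22
PFL insurance: $3,110.84 × 0.015 = $46.66
State unemployment insurance (employee share): $3,110.84 × 0.0075 = $23.33
Union dues: $219.71
Total deductions = $171.10 + $62.22 + $46.66 + $23.33 + $219.71 = $523.02
Net pay = $3,110.84 − $523.02 = $2,587.82

$2,587.82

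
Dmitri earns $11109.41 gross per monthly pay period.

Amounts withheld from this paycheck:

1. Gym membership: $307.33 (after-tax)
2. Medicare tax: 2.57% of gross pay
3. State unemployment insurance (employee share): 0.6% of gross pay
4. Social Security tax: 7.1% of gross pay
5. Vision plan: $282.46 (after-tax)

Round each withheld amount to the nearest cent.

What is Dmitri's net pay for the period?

$9378.68

State unemployment insurance (employee share): $11109.41 × 0.006 = $66.66
Medicare tax: $11109.41 × 0.0257 = $285.51
Social Security tax: $11109.41 × 0.071 = $788.77
Gym membership: $307.33
Vision plan: $282.46
Total deductions = $66.66 + $285.51 + $788.77 + $307.33 + $282.46 = $1730.73
Net pay = $11109.41 − $1730.73 = $9378.68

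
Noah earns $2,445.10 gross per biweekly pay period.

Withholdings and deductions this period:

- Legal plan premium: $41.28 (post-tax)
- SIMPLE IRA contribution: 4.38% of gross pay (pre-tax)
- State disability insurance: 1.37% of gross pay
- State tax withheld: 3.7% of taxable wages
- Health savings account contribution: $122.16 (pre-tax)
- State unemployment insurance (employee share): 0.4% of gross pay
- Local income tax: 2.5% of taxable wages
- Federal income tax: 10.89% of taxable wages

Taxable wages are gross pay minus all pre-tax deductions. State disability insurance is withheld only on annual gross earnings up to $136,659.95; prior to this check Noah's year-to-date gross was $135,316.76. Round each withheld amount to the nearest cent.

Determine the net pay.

$1,767.69

SIMPLE IRA contribution: $2,445.10 × 0.0438 = $107.10
Health savings account contribution: $122.16
Pre-tax total = $107.10 + $122.16 = $229.26
Taxable wages = $2,445.10 − $229.26 = $2,215.84
Local income tax: $2,215.84 × 0.025 = $55.40
State tax withheld: $2,215.84 × 0.037 = $81.99
Federal income tax: $2,215.84 × 0.1089 = $241.30
State unemployment insurance (employee share): $2,445.10 × 0.004 = $9.78
State disability insurance: only $136,659.95 − $135,316.76 = $1,343.19 of this check is subject → $1,343.19 × 0.0137 = $18.40
Legal plan premium: $41.28
Total deductions = $107.10 + $122.16 + $55.40 + $81.99 + $241.30 + $9.78 + $18.40 + $41.28 = $677.41
Net pay = $2,445.10 − $677.41 = $1,767.69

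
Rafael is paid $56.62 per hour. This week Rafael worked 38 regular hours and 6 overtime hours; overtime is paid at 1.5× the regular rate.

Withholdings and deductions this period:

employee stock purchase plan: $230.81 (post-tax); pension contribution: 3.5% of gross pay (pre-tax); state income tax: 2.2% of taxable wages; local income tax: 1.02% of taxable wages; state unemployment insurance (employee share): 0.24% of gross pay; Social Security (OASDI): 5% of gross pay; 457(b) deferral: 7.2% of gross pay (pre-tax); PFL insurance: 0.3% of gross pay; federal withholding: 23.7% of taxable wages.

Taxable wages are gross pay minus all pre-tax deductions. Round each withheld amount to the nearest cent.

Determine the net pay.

$1358.43

Regular pay: 38 × $56.62 = $2151.56
Overtime pay: 6 × $56.62 × 1.5 = $509.58
Gross pay = $2151.56 + $509.58 = $2661.14
Pension contribution: $2661.14 × 0.035 = $93.14
457(b) deferral: $2661.14 × 0.072 = $191.60
Pre-tax total = $93.14 + $191.60 = $284.74
Taxable wages = $2661.14 − $284.74 = $2376.40
Local income tax: $2376.40 × 0.0102 = $24.24
State income tax: $2376.40 × 0.022 = $52.28
Federal withholding: $2376.40 × 0.237 = $563.21
Social Security (OASDI): $2661.14 × 0.05 = $133.06
PFL insurance: $2661.14 × 0.003 = $7.98
State unemployment insurance (employee share): $2661.14 × 0.0024 = $6.39
Employee stock purchase plan: $230.81
Total deductions = $93.14 + $191.60 + $24.24 + $52.28 + $563.21 + $133.06 + $7.98 + $6.39 + $230.81 = $1302.71
Net pay = $2661.14 − $1302.71 = $1358.43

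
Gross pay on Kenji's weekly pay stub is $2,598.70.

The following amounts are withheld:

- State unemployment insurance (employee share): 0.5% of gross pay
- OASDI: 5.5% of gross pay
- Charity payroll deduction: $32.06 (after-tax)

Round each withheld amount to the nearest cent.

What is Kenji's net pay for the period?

$2,410.72

State unemployment insurance (employee share): $2,598.70 × 0.005 = $12.99
OASDI: $2,598.70 × 0.055 = $142.93
Charity payroll deduction: $32.06
Total deductions = $12.99 + $142.93 + $32.06 = $187.98
Net pay = $2,598.70 − $187.98 = $2,410.72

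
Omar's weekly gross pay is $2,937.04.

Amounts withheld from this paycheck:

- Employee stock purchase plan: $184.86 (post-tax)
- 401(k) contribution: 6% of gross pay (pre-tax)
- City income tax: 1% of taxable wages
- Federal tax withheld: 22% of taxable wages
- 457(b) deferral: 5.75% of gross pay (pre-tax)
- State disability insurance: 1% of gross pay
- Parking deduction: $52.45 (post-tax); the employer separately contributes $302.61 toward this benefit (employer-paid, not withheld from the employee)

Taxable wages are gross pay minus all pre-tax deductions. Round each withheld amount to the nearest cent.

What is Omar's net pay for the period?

$1,729.11

401(k) contribution: $2,937.04 × 0.06 = $176.22
457(b) deferral: $2,937.04 × 0.0575 = $168.88
Pre-tax total = $176.22 + $168.88 = $345.10
Taxable wages = $2,937.04 − $345.10 = $2,591.94
City income tax: $2,591.94 × 0.01 = $25.92
Federal tax withheld: $2,591.94 × 0.22 = $570.23
State disability insurance: $2,937.04 × 0.01 = $29.37
Parking deduction: $52.45
Employee stock purchase plan: $184.86
(Employer's $302.61 toward parking deduction is not withheld from the employee.)
Total deductions = $176.22 + $168.88 + $25.92 + $570.23 + $29.37 + $52.45 + $184.86 = $1,207.93
Net pay = $2,937.04 − $1,207.93 = $1,729.11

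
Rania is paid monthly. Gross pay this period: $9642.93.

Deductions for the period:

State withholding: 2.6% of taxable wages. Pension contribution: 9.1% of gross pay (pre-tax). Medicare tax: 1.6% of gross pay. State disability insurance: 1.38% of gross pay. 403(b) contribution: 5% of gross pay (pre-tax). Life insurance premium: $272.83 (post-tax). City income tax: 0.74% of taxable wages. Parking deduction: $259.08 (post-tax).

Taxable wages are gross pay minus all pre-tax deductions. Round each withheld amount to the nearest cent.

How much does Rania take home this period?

$7187.33

403(b) contribution: $9642.93 × 0.05 = $482.15
Pension contribution: $9642.93 × 0.091 = $877.51
Pre-tax total = $482.15 + $877.51 = $1359.66
Taxable wages = $9642.93 − $1359.66 = $8283.27
State withholding: $8283.27 × 0.026 = $215.37
City income tax: $8283.27 × 0.0074 = $61.30
Medicare tax: $9642.93 × 0.016 = $154.29
State disability insurance: $9642.93 × 0.0138 = $133.07
Life insurance premium: $272.83
Parking deduction: $259.08
Total deductions = $482.15 + $877.51 + $215.37 + $61.30 + $154.29 + $133.07 + $272.83 + $259.08 = $2455.60
Net pay = $9642.93 − $2455.60 = $7187.33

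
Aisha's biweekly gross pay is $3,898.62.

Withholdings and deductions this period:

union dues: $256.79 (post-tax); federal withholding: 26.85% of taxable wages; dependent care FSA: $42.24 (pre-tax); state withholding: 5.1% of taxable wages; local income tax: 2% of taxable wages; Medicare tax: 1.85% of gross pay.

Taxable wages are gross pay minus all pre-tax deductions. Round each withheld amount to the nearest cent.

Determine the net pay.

$2,218.22

Dependent care FSA: $42.24
Taxable wages = $3,898.62 − $42.24 = $3,856.38
State withholding: $3,856.38 × 0.051 = $196.68
Local income tax: $3,856.38 × 0.02 = $77.13
Federal withholding: $3,856.38 × 0.2685 = $1,035.44
Medicare tax: $3,898.62 × 0.0185 = $72.12
Union dues: $256.79
Total deductions = $42.24 + $196.68 + $77.13 + $1,035.44 + $72.12 + $256.79 = $1,680.40
Net pay = $3,898.62 − $1,680.40 = $2,218.22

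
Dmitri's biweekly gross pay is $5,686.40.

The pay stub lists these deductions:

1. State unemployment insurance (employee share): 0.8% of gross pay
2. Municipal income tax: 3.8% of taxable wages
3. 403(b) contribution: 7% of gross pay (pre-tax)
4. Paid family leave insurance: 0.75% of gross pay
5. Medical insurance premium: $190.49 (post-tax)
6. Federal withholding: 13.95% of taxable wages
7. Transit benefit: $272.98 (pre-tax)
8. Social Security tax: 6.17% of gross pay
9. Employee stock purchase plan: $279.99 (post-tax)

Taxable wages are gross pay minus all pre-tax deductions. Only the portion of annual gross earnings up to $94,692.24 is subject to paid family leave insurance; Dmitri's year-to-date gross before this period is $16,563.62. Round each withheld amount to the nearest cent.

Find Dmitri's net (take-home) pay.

$3,215.68

403(b) contribution: $5,686.40 × 0.07 = $398.05
Transit benefit: $272.98
Pre-tax total = $398.05 + $272.98 = $671.03
Taxable wages = $5,686.40 − $671.03 = $5,015.37
Federal withholding: $5,015.37 × 0.1395 = $699.64
Municipal income tax: $5,015.37 × 0.038 = $190.58
Paid family leave insurance: cap not yet reached, full $5,686.40 is subject → $5,686.40 × 0.0075 = $42.65
State unemployment insurance (employee share): $5,686.40 × 0.008 = $45.49
Social Security tax: $5,686.40 × 0.0617 = $350.85
Employee stock purchase plan: $279.99
Medical insurance premium: $190.49
Total deductions = $398.05 + $272.98 + $699.64 + $190.58 + $42.65 + $45.49 + $350.85 + $279.99 + $190.49 = $2,470.72
Net pay = $5,686.40 − $2,470.72 = $3,215.68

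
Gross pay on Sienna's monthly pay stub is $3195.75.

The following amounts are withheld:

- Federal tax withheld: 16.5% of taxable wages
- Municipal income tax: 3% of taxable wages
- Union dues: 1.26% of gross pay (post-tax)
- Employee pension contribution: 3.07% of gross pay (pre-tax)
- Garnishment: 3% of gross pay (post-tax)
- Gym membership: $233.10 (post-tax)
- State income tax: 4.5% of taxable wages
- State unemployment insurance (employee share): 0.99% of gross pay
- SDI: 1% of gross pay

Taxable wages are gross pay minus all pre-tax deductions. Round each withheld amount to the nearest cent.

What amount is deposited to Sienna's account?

Employee pension contribution: $3195.75 × 0.0307 = $98.11
Taxable wages = $3195.75 − $98.11 = $3097.64
State income tax: $3097.64 × 0.045 = $139.39
Federal tax withheld: $3097.64 × 0.165 = $511.11
Municipal income tax: $3097.64 × 0.03 = $92.93
State unemployment insurance (employee share): $3195.75 × 0.0099 = $31.64
SDI: $3195.75 × 0.01 = $31.96
Gym membership: $233.10
Garnishment: $3195.75 × 0.03 = $95.87
Union dues: $3195.75 × 0.0126 = $40.27
Total deductions = $98.11 + $139.39 + $511.11 + $92.93 + $31.64 + $31.96 + $233.10 + $95.87 + $40.27 = $1274.38
Net pay = $3195.75 − $1274.38 = $1921.37

$1921.37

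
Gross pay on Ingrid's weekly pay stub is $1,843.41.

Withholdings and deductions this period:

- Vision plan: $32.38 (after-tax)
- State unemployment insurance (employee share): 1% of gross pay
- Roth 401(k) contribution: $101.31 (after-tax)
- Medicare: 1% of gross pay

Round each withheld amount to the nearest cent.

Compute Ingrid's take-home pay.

$1,672.86

Medicare: $1,843.41 × 0.01 = $18.43
State unemployment insurance (employee share): $1,843.41 × 0.01 = $18.43
Vision plan: $32.38
Roth 401(k) contribution: $101.31
Total deductions = $18.43 + $18.43 + $32.38 + $101.31 = $170.55
Net pay = $1,843.41 − $170.55 = $1,672.86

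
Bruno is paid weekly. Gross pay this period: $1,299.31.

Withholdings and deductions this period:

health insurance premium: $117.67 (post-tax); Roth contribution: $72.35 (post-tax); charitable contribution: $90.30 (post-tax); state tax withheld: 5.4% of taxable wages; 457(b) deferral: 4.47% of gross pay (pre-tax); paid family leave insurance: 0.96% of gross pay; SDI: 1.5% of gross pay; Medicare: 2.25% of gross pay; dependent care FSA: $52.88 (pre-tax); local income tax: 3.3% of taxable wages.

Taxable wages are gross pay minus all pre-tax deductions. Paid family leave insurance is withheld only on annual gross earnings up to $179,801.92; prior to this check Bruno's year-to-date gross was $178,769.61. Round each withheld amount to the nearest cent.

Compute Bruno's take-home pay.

$746.01

457(b) deferral: $1,299.31 × 0.0447 = $58.08
Dependent care FSA: $52.88
Pre-tax total = $58.08 + $52.88 = $110.96
Taxable wages = $1,299.31 − $110.96 = $1,188.35
State tax withheld: $1,188.35 × 0.054 = $64.17
Local income tax: $1,188.35 × 0.033 = $39.22
Medicare: $1,299.31 × 0.0225 = $29.23
Paid family leave insurance: only $179,801.92 − $178,769.61 = $1,032.31 of this check is subject → $1,032.31 × 0.0096 = $9.91
SDI: $1,299.31 × 0.015 = $19.49
Roth contribution: $72.35
Charitable contribution: $90.30
Health insurance premium: $117.67
Total deductions = $58.08 + $52.88 + $64.17 + $39.22 + $29.23 + $9.91 + $19.49 + $72.35 + $90.30 + $117.67 = $553.30
Net pay = $1,299.31 − $553.30 = $746.01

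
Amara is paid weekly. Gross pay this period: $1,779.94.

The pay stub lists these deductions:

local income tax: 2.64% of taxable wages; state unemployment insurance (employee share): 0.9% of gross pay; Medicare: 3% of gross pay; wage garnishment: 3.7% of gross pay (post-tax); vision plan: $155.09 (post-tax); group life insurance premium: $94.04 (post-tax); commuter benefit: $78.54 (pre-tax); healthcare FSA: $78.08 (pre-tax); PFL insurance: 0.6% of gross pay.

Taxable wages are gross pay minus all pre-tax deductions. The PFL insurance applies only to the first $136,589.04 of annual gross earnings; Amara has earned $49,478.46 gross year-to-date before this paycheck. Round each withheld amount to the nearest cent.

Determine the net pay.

Healthcare FSA: $78.08
Commuter benefit: $78.54
Pre-tax total = $78.08 + $78.54 = $156.62
Taxable wages = $1,779.94 − $156.62 = $1,623.32
Local income tax: $1,623.32 × 0.0264 = $42.86
State unemployment insurance (employee share): $1,779.94 × 0.009 = $16.02
Medicare: $1,779.94 × 0.03 = $53.40
PFL insurance: cap not yet reached, full $1,779.94 is subject → $1,779.94 × 0.006 = $10.68
Wage garnishment: $1,779.94 × 0.037 = $65.86
Group life insurance premium: $94.04
Vision plan: $155.09
Total deductions = $78.08 + $78.54 + $42.86 + $16.02 + $53.40 + $10.68 + $65.86 + $94.04 + $155.09 = $594.57
Net pay = $1,779.94 − $594.57 = $1,185.37

$1,185.37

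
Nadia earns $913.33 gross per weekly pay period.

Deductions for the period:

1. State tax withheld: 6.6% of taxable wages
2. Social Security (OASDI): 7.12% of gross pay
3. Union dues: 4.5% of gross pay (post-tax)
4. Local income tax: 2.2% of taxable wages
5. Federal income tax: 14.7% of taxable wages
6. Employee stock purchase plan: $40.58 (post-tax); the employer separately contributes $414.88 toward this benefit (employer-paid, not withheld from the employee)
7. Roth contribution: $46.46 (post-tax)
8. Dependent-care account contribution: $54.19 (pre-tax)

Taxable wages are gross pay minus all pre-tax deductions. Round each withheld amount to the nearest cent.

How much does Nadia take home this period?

Dependent-care account contribution: $54.19
Taxable wages = $913.33 − $54.19 = $859.14
Federal income tax: $859.14 × 0.147 = $126.29
Local income tax: $859.14 × 0.022 = $18.90
State tax withheld: $859.14 × 0.066 = $56.70
Social Security (OASDI): $913.33 × 0.0712 = $65.03
Employee stock purchase plan: $40.58
Roth contribution: $46.46
Union dues: $913.33 × 0.045 = $41.10
(Employer's $414.88 toward employee stock purchase plan is not withheld from the employee.)
Total deductions = $54.19 + $126.29 + $18.90 + $56.70 + $65.03 + $40.58 + $46.46 + $41.10 = $449.25
Net pay = $913.33 − $449.25 = $464.08

$464.08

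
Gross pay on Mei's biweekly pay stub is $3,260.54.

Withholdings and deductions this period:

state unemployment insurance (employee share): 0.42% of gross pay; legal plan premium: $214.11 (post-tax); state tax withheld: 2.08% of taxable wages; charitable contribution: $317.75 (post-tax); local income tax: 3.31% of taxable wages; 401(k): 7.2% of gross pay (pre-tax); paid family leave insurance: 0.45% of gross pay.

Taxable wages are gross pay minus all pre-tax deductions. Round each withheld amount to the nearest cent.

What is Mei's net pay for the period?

401(k): $3,260.54 × 0.072 = $234.76
Taxable wages = $3,260.54 − $234.76 = $3,025.78
Local income tax: $3,025.78 × 0.0331 = $100.15
State tax withheld: $3,025.78 × 0.0208 = $62.94
Paid family leave insurance: $3,260.54 × 0.0045 = $14.67
State unemployment insurance (employee share): $3,260.54 × 0.0042 = $13.69
Charitable contribution: $317.75
Legal plan premium: $214.11
Total deductions = $234.76 + $100.15 + $62.94 + $14.67 + $13.69 + $317.75 + $214.11 = $958.07
Net pay = $3,260.54 − $958.07 = $2,302.47

$2,302.47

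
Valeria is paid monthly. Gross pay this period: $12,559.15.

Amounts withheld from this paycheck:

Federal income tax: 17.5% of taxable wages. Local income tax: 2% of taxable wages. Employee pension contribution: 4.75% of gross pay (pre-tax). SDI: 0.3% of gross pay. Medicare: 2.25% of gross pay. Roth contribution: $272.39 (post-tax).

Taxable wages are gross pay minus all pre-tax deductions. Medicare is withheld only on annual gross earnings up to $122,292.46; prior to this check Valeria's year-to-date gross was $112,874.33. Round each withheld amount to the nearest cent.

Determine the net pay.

$9,107.91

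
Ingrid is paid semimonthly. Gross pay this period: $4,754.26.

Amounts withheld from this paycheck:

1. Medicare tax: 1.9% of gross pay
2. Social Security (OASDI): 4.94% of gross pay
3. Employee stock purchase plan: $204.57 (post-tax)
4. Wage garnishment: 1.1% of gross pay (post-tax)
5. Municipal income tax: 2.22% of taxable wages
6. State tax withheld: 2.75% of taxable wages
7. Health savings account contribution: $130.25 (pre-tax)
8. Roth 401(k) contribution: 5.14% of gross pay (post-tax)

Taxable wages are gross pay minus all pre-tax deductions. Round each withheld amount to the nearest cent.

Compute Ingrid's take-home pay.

Health savings account contribution: $130.25
Taxable wages = $4,754.26 − $130.25 = $4,624.01
Municipal income tax: $4,624.01 × 0.0222 = $102.65
State tax withheld: $4,624.01 × 0.0275 = $127.16
Medicare tax: $4,754.26 × 0.019 = $90.33
Social Security (OASDI): $4,754.26 × 0.0494 = $234.86
Employee stock purchase plan: $204.57
Wage garnishment: $4,754.26 × 0.011 = $52.30
Roth 401(k) contribution: $4,754.26 × 0.0514 = $244.37
Total deductions = $130.25 + $102.65 + $127.16 + $90.33 + $234.86 + $204.57 + $52.30 + $244.37 = $1,186.49
Net pay = $4,754.26 − $1,186.49 = $3,567.77

$3,567.77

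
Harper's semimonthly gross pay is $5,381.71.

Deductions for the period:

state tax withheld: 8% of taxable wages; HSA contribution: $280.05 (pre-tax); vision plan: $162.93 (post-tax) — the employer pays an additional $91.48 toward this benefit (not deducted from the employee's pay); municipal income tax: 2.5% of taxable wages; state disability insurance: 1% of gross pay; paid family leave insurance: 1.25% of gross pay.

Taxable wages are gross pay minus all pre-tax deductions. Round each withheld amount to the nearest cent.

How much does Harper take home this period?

$4,281.97

HSA contribution: $280.05
Taxable wages = $5,381.71 − $280.05 = $5,101.66
State tax withheld: $5,101.66 × 0.08 = $408.13
Municipal income tax: $5,101.66 × 0.025 = $127.54
Paid family leave insurance: $5,381.71 × 0.0125 = $67.27
State disability insurance: $5,381.71 × 0.01 = $53.82
Vision plan: $162.93
(Employer's $91.48 toward vision plan is not withheld from the employee.)
Total deductions = $280.05 + $408.13 + $127.54 + $67.27 + $53.82 + $162.93 = $1,099.74
Net pay = $5,381.71 − $1,099.74 = $4,281.97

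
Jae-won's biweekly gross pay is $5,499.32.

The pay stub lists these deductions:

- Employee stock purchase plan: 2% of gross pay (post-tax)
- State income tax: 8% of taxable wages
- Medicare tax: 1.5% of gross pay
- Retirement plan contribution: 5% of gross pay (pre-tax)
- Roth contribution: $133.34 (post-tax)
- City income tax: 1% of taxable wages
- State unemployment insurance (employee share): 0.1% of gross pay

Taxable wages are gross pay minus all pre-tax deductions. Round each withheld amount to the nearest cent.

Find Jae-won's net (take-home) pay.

$4,422.84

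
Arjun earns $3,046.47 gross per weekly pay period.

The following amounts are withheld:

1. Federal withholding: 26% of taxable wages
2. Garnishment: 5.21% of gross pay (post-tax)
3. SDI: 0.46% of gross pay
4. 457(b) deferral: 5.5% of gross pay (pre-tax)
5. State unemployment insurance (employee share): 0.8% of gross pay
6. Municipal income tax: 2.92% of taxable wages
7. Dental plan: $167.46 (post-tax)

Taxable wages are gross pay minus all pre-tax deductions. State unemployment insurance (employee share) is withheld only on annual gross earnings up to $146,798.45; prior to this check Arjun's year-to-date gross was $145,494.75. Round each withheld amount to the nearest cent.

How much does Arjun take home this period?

457(b) deferral: $3,046.47 × 0.055 = $167.56
Taxable wages = $3,046.47 − $167.56 = $2,878.91
Federal withholding: $2,878.91 × 0.26 = $748.52
Municipal income tax: $2,878.91 × 0.0292 = $84.06
SDI: $3,046.47 × 0.0046 = $14.01
State unemployment insurance (employee share): only $146,798.45 − $145,494.75 = $1,303.70 of this check is subject → $1,303.70 × 0.008 = $10.43
Garnishment: $3,046.47 × 0.0521 = $158.72
Dental plan: $167.46
Total deductions = $167.56 + $748.52 + $84.06 + $14.01 + $10.43 + $158.72 + $167.46 = $1,350.76
Net pay = $3,046.47 − $1,350.76 = $1,695.71

$1,695.71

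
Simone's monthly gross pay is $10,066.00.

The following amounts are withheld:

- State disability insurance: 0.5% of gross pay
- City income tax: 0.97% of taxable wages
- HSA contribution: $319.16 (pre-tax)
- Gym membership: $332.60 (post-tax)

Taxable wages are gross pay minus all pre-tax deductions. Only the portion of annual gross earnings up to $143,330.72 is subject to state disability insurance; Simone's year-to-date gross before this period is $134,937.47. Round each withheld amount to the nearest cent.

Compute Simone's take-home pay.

HSA contribution: $319.16
Taxable wages = $10,066.00 − $319.16 = $9,746.84
City income tax: $9,746.84 × 0.0097 = $94.54
State disability insurance: only $143,330.72 − $134,937.47 = $8,393.25 of this check is subject → $8,393.25 × 0.005 = $41.97
Gym membership: $332.60
Total deductions = $319.16 + $94.54 + $41.97 + $332.60 = $788.27
Net pay = $10,066.00 − $788.27 = $9,277.73

$9,277.73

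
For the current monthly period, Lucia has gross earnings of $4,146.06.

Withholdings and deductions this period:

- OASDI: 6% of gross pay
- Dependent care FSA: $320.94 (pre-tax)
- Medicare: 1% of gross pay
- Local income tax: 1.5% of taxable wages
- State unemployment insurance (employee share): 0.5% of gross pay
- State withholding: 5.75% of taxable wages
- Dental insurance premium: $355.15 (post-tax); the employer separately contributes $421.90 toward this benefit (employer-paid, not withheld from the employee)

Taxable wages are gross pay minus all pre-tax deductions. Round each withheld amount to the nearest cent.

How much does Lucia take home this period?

$2,881.70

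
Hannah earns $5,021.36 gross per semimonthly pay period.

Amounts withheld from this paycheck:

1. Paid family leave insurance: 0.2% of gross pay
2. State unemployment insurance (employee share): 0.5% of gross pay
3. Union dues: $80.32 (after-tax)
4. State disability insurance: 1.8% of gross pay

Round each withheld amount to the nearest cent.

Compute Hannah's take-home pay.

$4,815.51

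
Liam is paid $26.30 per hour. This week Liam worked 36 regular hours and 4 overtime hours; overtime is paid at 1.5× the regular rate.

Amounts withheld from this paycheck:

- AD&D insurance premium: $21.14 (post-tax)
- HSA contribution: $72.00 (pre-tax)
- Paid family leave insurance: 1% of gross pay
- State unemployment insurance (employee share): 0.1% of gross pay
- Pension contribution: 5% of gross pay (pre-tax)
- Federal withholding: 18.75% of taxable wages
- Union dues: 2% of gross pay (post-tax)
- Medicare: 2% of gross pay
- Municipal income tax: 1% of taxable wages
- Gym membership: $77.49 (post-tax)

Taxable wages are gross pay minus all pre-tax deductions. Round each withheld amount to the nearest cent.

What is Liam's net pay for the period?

$629.38

Regular pay: 36 × $26.30 = $946.80
Overtime pay: 4 × $26.30 × 1.5 = $157.80
Gross pay = $946.80 + $157.80 = $1104.60
Pension contribution: $1104.60 × 0.05 = $55.23
HSA contribution: $72.00
Pre-tax total = $55.23 + $72.00 = $127.23
Taxable wages = $1104.60 − $127.23 = $977.37
Federal withholding: $977.37 × 0.1875 = $183.26
Municipal income tax: $977.37 × 0.01 = $9.77
State unemployment insurance (employee share): $1104.60 × 0.001 = $1.10
Medicare: $1104.60 × 0.02 = $22.09
Paid family leave insurance: $1104.60 × 0.01 = $11.05
Union dues: $1104.60 × 0.02 = $22.09
Gym membership: $77.49
AD&D insurance premium: $21.14
Total deductions = $55.23 + $72.00 + $183.26 + $9.77 + $1.10 + $22.09 + $11.05 + $22.09 + $77.49 + $21.14 = $475.22
Net pay = $1104.60 − $475.22 = $629.38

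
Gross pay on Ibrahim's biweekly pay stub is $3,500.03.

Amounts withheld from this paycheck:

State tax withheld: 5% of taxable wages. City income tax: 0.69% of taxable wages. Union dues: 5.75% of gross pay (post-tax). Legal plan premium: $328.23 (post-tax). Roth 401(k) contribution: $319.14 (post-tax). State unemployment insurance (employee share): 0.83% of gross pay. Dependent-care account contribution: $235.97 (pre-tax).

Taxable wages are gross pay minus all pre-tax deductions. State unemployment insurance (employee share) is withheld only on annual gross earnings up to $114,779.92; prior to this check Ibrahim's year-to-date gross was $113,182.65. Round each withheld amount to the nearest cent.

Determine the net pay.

$2,216.46

Dependent-care account contribution: $235.97
Taxable wages = $3,500.03 − $235.97 = $3,264.06
State tax withheld: $3,264.06 × 0.05 = $163.20
City income tax: $3,264.06 × 0.0069 = $22.52
State unemployment insurance (employee share): only $114,779.92 − $113,182.65 = $1,597.27 of this check is subject → $1,597.27 × 0.0083 = $13.26
Roth 401(k) contribution: $319.14
Union dues: $3,500.03 × 0.0575 = $201.25
Legal plan premium: $328.23
Total deductions = $235.97 + $163.20 + $22.52 + $13.26 + $319.14 + $201.25 + $328.23 = $1,283.57
Net pay = $3,500.03 − $1,283.57 = $2,216.46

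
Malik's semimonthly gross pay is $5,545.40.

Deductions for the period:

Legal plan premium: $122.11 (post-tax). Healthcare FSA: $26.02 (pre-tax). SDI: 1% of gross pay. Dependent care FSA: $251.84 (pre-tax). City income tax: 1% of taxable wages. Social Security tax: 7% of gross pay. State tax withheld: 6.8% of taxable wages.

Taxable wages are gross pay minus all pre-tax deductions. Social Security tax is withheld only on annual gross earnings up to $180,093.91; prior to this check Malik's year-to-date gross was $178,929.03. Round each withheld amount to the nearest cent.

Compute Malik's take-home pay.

$4,597.57

Dependent care FSA: $251.84
Healthcare FSA: $26.02
Pre-tax total = $251.84 + $26.02 = $277.86
Taxable wages = $5,545.40 − $277.86 = $5,267.54
State tax withheld: $5,267.54 × 0.068 = $358.19
City income tax: $5,267.54 × 0.01 = $52.68
Social Security tax: only $180,093.91 − $178,929.03 = $1,164.88 of this check is subject → $1,164.88 × 0.07 = $81.54
SDI: $5,545.40 × 0.01 = $55.45
Legal plan premium: $122.11
Total deductions = $251.84 + $26.02 + $358.19 + $52.68 + $81.54 + $55.45 + $122.11 = $947.83
Net pay = $5,545.40 − $947.83 = $4,597.57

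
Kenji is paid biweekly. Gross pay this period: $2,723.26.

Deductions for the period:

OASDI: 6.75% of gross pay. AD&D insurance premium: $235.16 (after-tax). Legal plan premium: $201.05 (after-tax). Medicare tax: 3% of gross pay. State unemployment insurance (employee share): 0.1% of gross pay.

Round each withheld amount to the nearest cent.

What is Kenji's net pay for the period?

$2,018.81

Medicare tax: $2,723.26 × 0.03 = $81.70
OASDI: $2,723.26 × 0.0675 = $183.82
State unemployment insurance (employee share): $2,723.26 × 0.001 = $2.72
Legal plan premium: $201.05
AD&D insurance premium: $235.16
Total deductions = $81.70 + $183.82 + $2.72 + $201.05 + $235.16 = $704.45
Net pay = $2,723.26 − $704.45 = $2,018.81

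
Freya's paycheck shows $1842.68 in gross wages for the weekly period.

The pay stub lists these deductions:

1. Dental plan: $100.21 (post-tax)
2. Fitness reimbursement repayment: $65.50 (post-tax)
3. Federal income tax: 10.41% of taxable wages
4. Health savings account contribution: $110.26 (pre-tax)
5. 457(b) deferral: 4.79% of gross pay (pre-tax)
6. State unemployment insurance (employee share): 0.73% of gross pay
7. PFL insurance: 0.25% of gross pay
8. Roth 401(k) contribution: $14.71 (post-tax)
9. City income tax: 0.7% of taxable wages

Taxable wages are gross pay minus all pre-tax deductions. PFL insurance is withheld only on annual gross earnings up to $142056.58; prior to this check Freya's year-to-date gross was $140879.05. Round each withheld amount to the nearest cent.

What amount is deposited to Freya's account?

$1264.68

457(b) deferral: $1842.68 × 0.0479 = $88.26
Health savings account contribution: $110.26
Pre-tax total = $88.26 + $110.26 = $198.52
Taxable wages = $1842.68 − $198.52 = $1644.16
Federal income tax: $1644.16 × 0.1041 = $171.16
City income tax: $1644.16 × 0.007 = $11.51
PFL insurance: only $142056.58 − $140879.05 = $1177.53 of this check is subject → $1177.53 × 0.0025 = $2.94
State unemployment insurance (employee share): $1842.68 × 0.0073 = $13.45
Fitness reimbursement repayment: $65.50
Roth 401(k) contribution: $14.71
Dental plan: $100.21
Total deductions = $88.26 + $110.26 + $171.16 + $11.51 + $2.94 + $13.45 + $65.50 + $14.71 + $100.21 = $578.00
Net pay = $1842.68 − $578.00 = $1264.68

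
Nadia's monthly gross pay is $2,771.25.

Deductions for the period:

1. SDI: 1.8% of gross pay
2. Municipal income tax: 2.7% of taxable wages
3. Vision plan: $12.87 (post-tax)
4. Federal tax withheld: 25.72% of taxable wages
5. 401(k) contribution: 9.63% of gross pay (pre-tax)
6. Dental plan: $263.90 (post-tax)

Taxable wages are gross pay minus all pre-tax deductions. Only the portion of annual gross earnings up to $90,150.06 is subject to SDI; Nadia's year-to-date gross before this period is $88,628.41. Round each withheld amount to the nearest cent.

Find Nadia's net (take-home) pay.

$1,488.47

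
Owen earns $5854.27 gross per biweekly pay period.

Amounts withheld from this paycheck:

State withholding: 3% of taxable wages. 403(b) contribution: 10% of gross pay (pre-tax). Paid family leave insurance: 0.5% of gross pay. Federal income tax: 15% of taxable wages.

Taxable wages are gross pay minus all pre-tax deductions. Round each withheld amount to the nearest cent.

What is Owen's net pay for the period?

403(b) contribution: $5854.27 × 0.1 = $585.43
Taxable wages = $5854.27 − $585.43 = $5268.84
State withholding: $5268.84 × 0.03 = $158.07
Federal income tax: $5268.84 × 0.15 = $790.33
Paid family leave insurance: $5854.27 × 0.005 = $29.27
Total deductions = $585.43 + $158.07 + $790.33 + $29.27 = $1563.10
Net pay = $5854.27 − $1563.10 = $4291.17

$4291.17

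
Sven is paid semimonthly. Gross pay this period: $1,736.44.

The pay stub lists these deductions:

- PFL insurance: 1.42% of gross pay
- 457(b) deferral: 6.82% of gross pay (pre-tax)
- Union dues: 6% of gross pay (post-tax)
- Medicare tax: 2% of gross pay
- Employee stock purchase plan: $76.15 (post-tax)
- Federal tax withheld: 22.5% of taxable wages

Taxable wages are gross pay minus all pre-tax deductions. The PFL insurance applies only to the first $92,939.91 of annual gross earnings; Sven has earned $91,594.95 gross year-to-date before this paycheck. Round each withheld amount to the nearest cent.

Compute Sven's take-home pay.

457(b) deferral: $1,736.44 × 0.0682 = $118.43
Taxable wages = $1,736.44 − $118.43 = $1,618.01
Federal tax withheld: $1,618.01 × 0.225 = $364.05
Medicare tax: $1,736.44 × 0.02 = $34.73
PFL insurance: only $92,939.91 − $91,594.95 = $1,344.96 of this check is subject → $1,344.96 × 0.0142 = $19.10
Union dues: $1,736.44 × 0.06 = $104.19
Employee stock purchase plan: $76.15
Total deductions = $118.43 + $364.05 + $34.73 + $19.10 + $104.19 + $76.15 = $716.65
Net pay = $1,736.44 − $716.65 = $1,019.79

$1,019.79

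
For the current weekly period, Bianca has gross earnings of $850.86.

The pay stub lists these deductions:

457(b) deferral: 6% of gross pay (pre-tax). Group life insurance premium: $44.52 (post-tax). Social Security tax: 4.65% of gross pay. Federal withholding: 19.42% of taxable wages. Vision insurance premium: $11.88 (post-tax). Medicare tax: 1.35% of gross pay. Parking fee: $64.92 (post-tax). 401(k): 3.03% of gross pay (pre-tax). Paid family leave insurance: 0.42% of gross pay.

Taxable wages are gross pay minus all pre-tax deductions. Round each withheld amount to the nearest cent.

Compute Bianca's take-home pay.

$447.77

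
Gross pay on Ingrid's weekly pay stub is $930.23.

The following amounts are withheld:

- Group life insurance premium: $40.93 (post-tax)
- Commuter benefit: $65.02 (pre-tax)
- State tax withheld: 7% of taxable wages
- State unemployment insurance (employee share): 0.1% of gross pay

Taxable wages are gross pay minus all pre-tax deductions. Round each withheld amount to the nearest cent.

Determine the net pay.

$762.79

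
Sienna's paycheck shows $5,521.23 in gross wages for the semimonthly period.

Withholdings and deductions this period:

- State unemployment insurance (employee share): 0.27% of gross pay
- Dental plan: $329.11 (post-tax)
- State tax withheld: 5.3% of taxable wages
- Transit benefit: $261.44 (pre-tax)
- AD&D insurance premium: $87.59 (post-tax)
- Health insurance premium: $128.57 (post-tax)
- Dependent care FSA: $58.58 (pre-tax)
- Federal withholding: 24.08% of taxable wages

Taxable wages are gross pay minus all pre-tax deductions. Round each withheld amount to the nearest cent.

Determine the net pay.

$3,112.92

Dependent care FSA: $58.58
Transit benefit: $261.44
Pre-tax total = $58.58 + $261.44 = $320.02
Taxable wages = $5,521.23 − $320.02 = $5,201.21
Federal withholding: $5,201.21 × 0.2408 = $1,252.45
State tax withheld: $5,201.21 × 0.053 = $275.66
State unemployment insurance (employee share): $5,521.23 × 0.0027 = $14.91
Dental plan: $329.11
Health insurance premium: $128.57
AD&D insurance premium: $87.59
Total deductions = $58.58 + $261.44 + $1,252.45 + $275.66 + $14.91 + $329.11 + $128.57 + $87.59 = $2,408.31
Net pay = $5,521.23 − $2,408.31 = $3,112.92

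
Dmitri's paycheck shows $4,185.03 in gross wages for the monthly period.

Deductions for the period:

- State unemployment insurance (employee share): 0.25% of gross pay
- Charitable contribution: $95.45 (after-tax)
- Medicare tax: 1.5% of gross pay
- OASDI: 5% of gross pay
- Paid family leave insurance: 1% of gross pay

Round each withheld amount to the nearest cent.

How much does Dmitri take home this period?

$3,765.24

OASDI: $4,185.03 × 0.05 = $209.25
Medicare tax: $4,185.03 × 0.015 = $62.78
State unemployment insurance (employee share): $4,185.03 × 0.0025 = $10.46
Paid family leave insurance: $4,185.03 × 0.01 = $41.85
Charitable contribution: $95.45
Total deductions = $209.25 + $62.78 + $10.46 + $41.85 + $95.45 = $419.79
Net pay = $4,185.03 − $419.79 = $3,765.24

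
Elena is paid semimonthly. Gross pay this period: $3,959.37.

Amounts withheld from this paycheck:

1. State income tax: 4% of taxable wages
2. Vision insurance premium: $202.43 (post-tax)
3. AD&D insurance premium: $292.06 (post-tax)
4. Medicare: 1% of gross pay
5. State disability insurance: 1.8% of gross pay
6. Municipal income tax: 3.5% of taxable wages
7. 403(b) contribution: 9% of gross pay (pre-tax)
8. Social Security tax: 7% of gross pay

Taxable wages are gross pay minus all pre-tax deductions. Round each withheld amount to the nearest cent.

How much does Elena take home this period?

403(b) contribution: $3,959.37 × 0.09 = $356.34
Taxable wages = $3,959.37 − $356.34 = $3,603.03
State income tax: $3,603.03 × 0.04 = $144.12
Municipal income tax: $3,603.03 × 0.035 = $126.11
State disability insurance: $3,959.37 × 0.018 = $71.27
Social Security tax: $3,959.37 × 0.07 = $277.16
Medicare: $3,959.37 × 0.01 = $39.59
Vision insurance premium: $202.43
AD&D insurance premium: $292.06
Total deductions = $356.34 + $144.12 + $126.11 + $71.27 + $277.16 + $39.59 + $202.43 + $292.06 = $1,509.08
Net pay = $3,959.37 − $1,509.08 = $2,450.29

$2,450.29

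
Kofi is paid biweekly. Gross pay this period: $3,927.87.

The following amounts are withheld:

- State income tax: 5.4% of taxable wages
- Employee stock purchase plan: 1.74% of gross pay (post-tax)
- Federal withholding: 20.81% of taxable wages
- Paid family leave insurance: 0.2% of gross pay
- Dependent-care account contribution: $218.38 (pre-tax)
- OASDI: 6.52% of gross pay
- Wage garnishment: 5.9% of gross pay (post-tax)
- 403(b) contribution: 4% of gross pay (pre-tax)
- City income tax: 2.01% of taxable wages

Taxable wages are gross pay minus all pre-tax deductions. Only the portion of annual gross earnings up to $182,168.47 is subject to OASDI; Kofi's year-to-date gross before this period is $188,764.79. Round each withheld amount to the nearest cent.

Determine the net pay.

Dependent-care account contribution: $218.38
403(b) contribution: $3,927.87 × 0.04 = $157.11
Pre-tax total = $218.38 + $157.11 = $375.49
Taxable wages = $3,927.87 − $375.49 = $3,552.38
City income tax: $3,552.38 × 0.0201 = $71.40
State income tax: $3,552.38 × 0.054 = $191.83
Federal withholding: $3,552.38 × 0.2081 = $739.25
Paid family leave insurance: $3,927.87 × 0.002 = $7.86
OASDI: annual cap $182,168.47 already reached (YTD $188,764.79), so $0.00
Employee stock purchase plan: $3,927.87 × 0.0174 = $68.34
Wage garnishment: $3,927.87 × 0.059 = $231.74
Total deductions = $218.38 + $157.11 + $71.40 + $191.83 + $739.25 + $7.86 + $0.00 + $68.34 + $231.74 = $1,685.91
Net pay = $3,927.87 − $1,685.91 = $2,241.96

$2,241.96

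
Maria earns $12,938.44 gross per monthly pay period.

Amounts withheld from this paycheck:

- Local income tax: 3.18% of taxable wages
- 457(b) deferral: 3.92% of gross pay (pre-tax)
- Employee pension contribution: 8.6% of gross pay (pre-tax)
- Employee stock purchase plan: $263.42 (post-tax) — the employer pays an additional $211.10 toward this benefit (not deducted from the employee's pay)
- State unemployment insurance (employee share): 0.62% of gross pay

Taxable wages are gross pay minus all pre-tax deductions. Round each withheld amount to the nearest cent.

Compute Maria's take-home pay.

$10,614.97

Employee pension contribution: $12,938.44 × 0.086 = $1,112.71
457(b) deferral: $12,938.44 × 0.0392 = $507.19
Pre-tax total = $1,112.71 + $507.19 = $1,619.90
Taxable wages = $12,938.44 − $1,619.90 = $11,318.54
Local income tax: $11,318.54 × 0.0318 = $359.93
State unemployment insurance (employee share): $12,938.44 × 0.0062 = $80.22
Employee stock purchase plan: $263.42
(Employer's $211.10 toward employee stock purchase plan is not withheld from the employee.)
Total deductions = $1,112.71 + $507.19 + $359.93 + $80.22 + $263.42 = $2,323.47
Net pay = $12,938.44 − $2,323.47 = $10,614.97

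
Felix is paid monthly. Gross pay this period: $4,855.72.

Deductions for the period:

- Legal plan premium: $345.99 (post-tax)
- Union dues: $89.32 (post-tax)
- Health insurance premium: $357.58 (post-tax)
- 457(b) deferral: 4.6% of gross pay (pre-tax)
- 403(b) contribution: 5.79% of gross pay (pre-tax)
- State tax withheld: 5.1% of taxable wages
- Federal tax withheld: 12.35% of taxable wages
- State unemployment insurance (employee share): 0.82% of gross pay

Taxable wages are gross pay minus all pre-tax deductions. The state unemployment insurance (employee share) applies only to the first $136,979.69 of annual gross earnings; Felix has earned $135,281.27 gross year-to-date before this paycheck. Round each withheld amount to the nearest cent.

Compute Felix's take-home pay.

$2,785.11

403(b) contribution: $4,855.72 × 0.0579 = $281.15
457(b) deferral: $4,855.72 × 0.046 = $223.36
Pre-tax total = $281.15 + $223.36 = $504.51
Taxable wages = $4,855.72 − $504.51 = $4,351.21
Federal tax withheld: $4,351.21 × 0.1235 = $537.37
State tax withheld: $4,351.21 × 0.051 = $221.91
State unemployment insurance (employee share): only $136,979.69 − $135,281.27 = $1,698.42 of this check is subject → $1,698.42 × 0.0082 = $13.93
Legal plan premium: $345.99
Health insurance premium: $357.58
Union dues: $89.32
Total deductions = $281.15 + $223.36 + $537.37 + $221.91 + $13.93 + $345.99 + $357.58 + $89.32 = $2,070.61
Net pay = $4,855.72 − $2,070.61 = $2,785.11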